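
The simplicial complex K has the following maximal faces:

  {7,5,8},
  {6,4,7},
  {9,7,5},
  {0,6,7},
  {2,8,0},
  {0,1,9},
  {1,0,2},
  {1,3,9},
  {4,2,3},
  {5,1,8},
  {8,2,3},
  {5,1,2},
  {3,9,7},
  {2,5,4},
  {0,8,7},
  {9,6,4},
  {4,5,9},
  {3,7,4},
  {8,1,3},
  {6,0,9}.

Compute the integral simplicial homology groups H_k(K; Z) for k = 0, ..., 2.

H_0 = Z,  H_1 = Z ⊕ Z_2,  H_2 = 0.

We work with the vertex ordering 0 < 1 < 2 < 3 < 4 < 5 < 6 < 7 < 8 < 9. The simplices of K, each written with vertices in increasing order, are:

  0-simplices (10): [0], [1], [2], [3], [4], [5], [6], [7], [8], [9]
  1-simplices (30): (30 of them)
  2-simplices (20): (20 of them)

giving chain groups C_0 ≅ Z^10, C_1 ≅ Z^30, C_2 ≅ Z^20.

∂_1: C_1 → C_0 sends each edge [p,q] (with p < q) to q − p. For instance
  ∂[0,9] = [9] − [0].
As a 10×30 matrix over Z this has rank 9, with invariant factors (1,1,1,1,1,1,1,1,1).

Boundary ∂_2: C_2 → C_1 acts by ∂[p,q,r] = [q,r] − [p,r] + [p,q]. For instance
  ∂[4,6,7] = [6,7] − [4,7] + [4,6],
  ∂[0,7,8] = [7,8] − [0,8] + [0,7].
As a 30×20 matrix over Z this has rank 20, with invariant factors (1,1,1,1,1,1,1,1,1,1,1,1,1,1,1,1,1,1,1,2).

Computing H_k = (kernel of ∂_k) / (image of ∂_{k+1}):

  H_0: rank C_0 − rank ∂_1 = 10 − 9 = 1, and the invariant factors of ∂_1 are all 1, so H_0 = Z.
  H_1: rank ker ∂_1 − rank ∂_2 = (30 − 9) − 20 = 1, and ∂_2 has invariant factor 2 > 1, so H_1 = Z ⊕ Z_2.
  H_2: rank ker ∂_2 − rank ∂_3 = (20 − 20) − 0 = 0, and there is no ∂_3, so H_2 = 0.

As a check, the Euler characteristic is 10 − 30 + 20 = 0, which agrees with 1 − 1 + 0 = 0.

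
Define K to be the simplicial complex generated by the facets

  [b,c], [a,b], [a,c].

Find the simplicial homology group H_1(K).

K has 3 vertices, 3 edges.
rank ∂_1 = 2, rank ∂_2 = 0 ⇒ b_1 = 3 − 2 − 0 = 1. So H_1 ≅ Z.

H_1 = Z.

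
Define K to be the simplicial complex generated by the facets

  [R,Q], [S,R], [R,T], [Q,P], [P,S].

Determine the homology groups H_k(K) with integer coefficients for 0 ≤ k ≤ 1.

Take the total order P < Q < R < S < T on the vertex set. Then K (dimension 1) consists of the simplices:

  0-simplices (5): P, Q, R, S, T
  1-simplices (5): PQ, PS, QR, RS, RT

Hence C_0 ≅ Z^5, C_1 ≅ Z^5.

The boundary map ∂_1: C_1 → C_0 is given by ∂[p,q] = [q] − [p]. For instance
  ∂PQ = Q − P.
This gives a 5×5 integer matrix of rank 4; reducing to Smith normal form yields diagonal entries (1,1,1,1).

Reading off H_k = ker ∂_k / im ∂_{k+1}:

  H_0: rank C_0 − rank ∂_1 = 5 − 4 = 1, and the invariant factors of ∂_1 are all 1, so H_0 ≅ Z.
  H_1: rank ker ∂_1 − rank ∂_2 = (5 − 4) − 0 = 1, and there is no ∂_2, so H_1 ≅ Z.

H_0 = Z,  H_1 = Z.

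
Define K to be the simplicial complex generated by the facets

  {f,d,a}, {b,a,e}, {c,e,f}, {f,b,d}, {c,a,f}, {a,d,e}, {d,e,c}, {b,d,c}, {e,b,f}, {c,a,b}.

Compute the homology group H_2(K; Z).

Take the total order a < b < c < d < e < f on the vertex set. Then K (dimension 2) consists of the simplices:

  0-simplices (6): a, b, c, d, e, f
  1-simplices (15): ab, ac, ad, ae, af, bc, bd, be, bf, cd, ce, cf, de, df, ef
  2-simplices (10): abc, abe, acf, ade, adf, bcd, bdf, bef, cde, cef

so the chain groups are C_0 ≅ Z^6, C_1 ≅ Z^15, C_2 ≅ Z^10.

Boundary ∂_1: C_1 → C_0 maps an edge to its endpoints' difference, ∂[p,q] = q − p. For instance
  ∂ac = c − a.
This gives a 6×15 integer matrix of rank 5; reducing to Smith normal form yields diagonal entries (1,1,1,1,1).

∂_2: C_2 → C_1 sends each 2-simplex [p,q,r] to [q,r] − [p,r] + [p,q]. For instance
  ∂acf = cf − af + ac,
  ∂bef = ef − bf + be.
The resulting 15×10 matrix has rank 10, and its Smith normal form has invariant factors (1,1,1,1,1,1,1,1,1,2).

From H_k ≅ ker(∂_k) / im(∂_{k+1}) we obtain:

  H_2: rank ker ∂_2 − rank ∂_3 = (10 − 10) − 0 = 0, and there is no ∂_3, so H_2 = 0.

(K is a triangulation of the real projective plane RP^2.)

H_2 = 0.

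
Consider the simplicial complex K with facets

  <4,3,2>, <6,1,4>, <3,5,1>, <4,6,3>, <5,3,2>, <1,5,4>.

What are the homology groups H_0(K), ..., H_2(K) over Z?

H_0 ≅ Z,  H_1 ≅ Z,  H_2 = 0.

Take the total order 1 < 2 < 3 < 4 < 5 < 6 on the vertex set. Then K (dimension 2) consists of the simplices:

  0-simplices (6): [1], [2], [3], [4], [5], [6]
  1-simplices (12): [1,3], [1,4], [1,5], [1,6], [2,3], [2,4], [2,5], [3,4], [3,5], [3,6], [4,5], [4,6]
  2-simplices (6): [1,3,5], [1,4,5], [1,4,6], [2,3,4], [2,3,5], [3,4,6]

Hence C_0 ≅ Z^6, C_1 ≅ Z^12, C_2 ≅ Z^6.

Boundary ∂_1: C_1 → C_0 is given by ∂[p,q] = [q] − [p].
The 6×12 boundary matrix has rank 5 and Smith normal form diag(1,1,1,1,1).

The boundary map ∂_2: C_2 → C_1 maps a triangle to the signed sum of its edges. For instance
  ∂[2,3,4] = [3,4] − [2,4] + [2,3],
  ∂[1,3,5] = [3,5] − [1,5] + [1,3].
The 12×6 boundary matrix has rank 6 and Smith normal form diag(1,1,1,1,1,1).

From H_k ≅ ker(∂_k) / im(∂_{k+1}) we obtain:

  H_0: rank C_0 − rank ∂_1 = 6 − 5 = 1, and the invariant factors of ∂_1 are all 1, so H_0 = Z.
  H_1: rank ker ∂_1 − rank ∂_2 = (12 − 5) − 6 = 1, and the invariant factors of ∂_2 are all 1, so H_1 = Z.
  H_2: rank ker ∂_2 − rank ∂_3 = (6 − 6) − 0 = 0, and there is no ∂_3, so H_2 = 0.

(K is a triangulation of the cylinder S^1 x I.)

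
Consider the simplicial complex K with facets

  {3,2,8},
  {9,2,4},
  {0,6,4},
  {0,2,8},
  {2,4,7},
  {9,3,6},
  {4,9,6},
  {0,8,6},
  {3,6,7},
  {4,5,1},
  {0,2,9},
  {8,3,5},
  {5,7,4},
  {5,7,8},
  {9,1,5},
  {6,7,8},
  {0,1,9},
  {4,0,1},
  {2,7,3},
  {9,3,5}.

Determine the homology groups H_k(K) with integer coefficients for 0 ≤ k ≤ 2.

We work with the vertex ordering 0 < 1 < 2 < 3 < 4 < 5 < 6 < 7 < 8 < 9. The simplices of K, each written with vertices in increasing order, are:

  0-simplices (10): [0], [1], [2], [3], [4], [5], [6], [7], [8], [9]
  1-simplices (30): (30 of them)
  2-simplices (20): (20 of them)

giving chain groups C_0 ≅ Z^10, C_1 ≅ Z^30, C_2 ≅ Z^20.

Boundary ∂_1: C_1 → C_0 maps an edge to its endpoints' difference, ∂[p,q] = q − p. For instance
  ∂[0,6] = [6] − [0].
This gives a 10×30 integer matrix of rank 9; reducing to Smith normal form yields diagonal entries (1,1,1,1,1,1,1,1,1).

∂_2: C_2 → C_1 acts by ∂[p,q,r] = [q,r] − [p,r] + [p,q]. For instance
  ∂[1,5,9] = [5,9] − [1,9] + [1,5],
  ∂[0,2,8] = [2,8] − [0,8] + [0,2].
This gives a 30×20 integer matrix of rank 20; reducing to Smith normal form yields diagonal entries (1,1,1,1,1,1,1,1,1,1,1,1,1,1,1,1,1,1,1,2).

Now H_k = ker ∂_k / im ∂_{k+1}, so:

  H_0: rank C_0 − rank ∂_1 = 10 − 9 = 1, and the invariant factors of ∂_1 are all 1, so H_0 = Z.
  H_1: rank ker ∂_1 − rank ∂_2 = (30 − 9) − 20 = 1, and ∂_2 has invariant factor 2 > 1, so H_1 = Z ⊕ Z/2.
  H_2: rank ker ∂_2 − rank ∂_3 = (20 − 20) − 0 = 0, and there is no ∂_3, so H_2 = 0.

H_0 ≅ Z,  H_1 ≅ Z ⊕ Z/2,  H_2 = 0.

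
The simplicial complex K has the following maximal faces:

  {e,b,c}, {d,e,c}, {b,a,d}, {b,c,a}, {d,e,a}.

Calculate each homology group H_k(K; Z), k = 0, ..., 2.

Take the total order a < b < c < d < e on the vertex set. Then K (dimension 2) consists of the simplices:

  0-simplices (5): a, b, c, d, e
  1-simplices (10): ab, ac, ad, ae, bc, bd, be, cd, ce, de
  2-simplices (5): abc, abd, ade, bce, cde

Hence C_0 ≅ Z^5, C_1 ≅ Z^10, C_2 ≅ Z^5.

The boundary map ∂_1: C_1 → C_0 maps an edge to its endpoints' difference, ∂[p,q] = q − p.
This gives a 5×10 integer matrix of rank 4; reducing to Smith normal form yields diagonal entries (1,1,1,1).

∂_2: C_2 → C_1 maps a triangle to the signed sum of its edges. For instance
  ∂abd = bd − ad + ab,
  ∂cde = de − ce + cd.
The 10×5 boundary matrix has rank 5 and Smith normal form diag(1,1,1,1,1).

From H_k ≅ ker(∂_k) / im(∂_{k+1}) we obtain:

  H_0: rank C_0 − rank ∂_1 = 5 − 4 = 1, and the invariant factors of ∂_1 are all 1, so H_0 = Z.
  H_1: rank ker ∂_1 − rank ∂_2 = (10 − 4) − 5 = 1, and the invariant factors of ∂_2 are all 1, so H_1 = Z.
  H_2: rank ker ∂_2 − rank ∂_3 = (5 − 5) − 0 = 0, and there is no ∂_3, so H_2 = 0.

(K is a triangulation of the Möbius band.)

H_0 ≅ Z,  H_1 ≅ Z,  H_2 = 0.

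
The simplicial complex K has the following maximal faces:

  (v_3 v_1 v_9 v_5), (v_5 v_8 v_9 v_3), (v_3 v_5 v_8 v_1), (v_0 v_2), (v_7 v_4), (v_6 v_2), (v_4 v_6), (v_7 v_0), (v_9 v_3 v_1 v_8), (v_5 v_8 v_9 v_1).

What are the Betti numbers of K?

b_0 = 2, b_1 = 1, b_2 = 0, b_3 = 1.

Fix the vertex order v_0 < v_1 < v_2 < v_3 < v_4 < v_5 < v_6 < v_7 < v_8 < v_9 and write every simplex with vertices in increasing order. Then dim K = 3 and the simplices of K are:

  0-simplices (10): [v_0], [v_1], [v_2], [v_3], [v_4], [v_5], [v_6], [v_7], [v_8], [v_9]
  1-simplices (15): (15 of them)
  2-simplices (10): [v_1,v_3,v_5], [v_1,v_3,v_8], [v_1,v_3,v_9], [v_1,v_5,v_8], [v_1,v_5,v_9], [v_1,v_8,v_9], [v_3,v_5,v_8], [v_3,v_5,v_9], [v_3,v_8,v_9], [v_5,v_8,v_9]
  3-simplices (5): [v_1,v_3,v_5,v_8], [v_1,v_3,v_5,v_9], [v_1,v_3,v_8,v_9], [v_1,v_5,v_8,v_9], [v_3,v_5,v_8,v_9]

so the chain groups are C_0 ≅ Z^10, C_1 ≅ Z^15, C_2 ≅ Z^10, C_3 ≅ Z^5.

Boundary ∂_1: C_1 → C_0 is given by ∂[p,q] = [q] − [p].
As a 10×15 matrix over Z this has rank 8, with invariant factors (1,1,1,1,1,1,1,1).

∂_2: C_2 → C_1 maps a triangle to the signed sum of its edges. For instance
  ∂[v_1,v_3,v_5] = [v_3,v_5] − [v_1,v_5] + [v_1,v_3],
  ∂[v_1,v_3,v_9] = [v_3,v_9] − [v_1,v_9] + [v_1,v_3].
The 15×10 boundary matrix has rank 6 and Smith normal form diag(1,1,1,1,1,1).

Boundary ∂_3: C_3 → C_2 sends each 3-simplex σ to the alternating sum Σ_i (−1)^i (σ with its i-th vertex removed). For instance
  ∂[v_1,v_5,v_8,v_9] = [v_5,v_8,v_9] − [v_1,v_8,v_9] + [v_1,v_5,v_9] − [v_1,v_5,v_8],
  ∂[v_1,v_3,v_8,v_9] = [v_3,v_8,v_9] − [v_1,v_8,v_9] + [v_1,v_3,v_9] − [v_1,v_3,v_8].
As a 10×5 matrix over Z this has rank 4, with invariant factors (1,1,1,1).

Computing H_k = (kernel of ∂_k) / (image of ∂_{k+1}):

  H_0: rank C_0 − rank ∂_1 = 10 − 8 = 2, and the invariant factors of ∂_1 are all 1, so H_0 ≅ Z^2.
  H_1: rank ker ∂_1 − rank ∂_2 = (15 − 8) − 6 = 1, and the invariant factors of ∂_2 are all 1, so H_1 ≅ Z.
  H_2: rank ker ∂_2 − rank ∂_3 = (10 − 6) − 4 = 0, and the invariant factors of ∂_3 are all 1, so H_2 ≅ 0.
  H_3: rank ker ∂_3 − rank ∂_4 = (5 − 4) − 0 = 1, and there is no ∂_4, so H_3 ≅ Z.

Hence the Betti numbers are b_0 = 2, b_1 = 1, b_2 = 0, b_3 = 1.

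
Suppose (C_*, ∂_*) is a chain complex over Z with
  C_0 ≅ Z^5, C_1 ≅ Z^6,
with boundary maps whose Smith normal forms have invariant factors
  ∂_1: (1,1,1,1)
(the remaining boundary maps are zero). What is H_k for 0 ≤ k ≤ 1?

H_0: b_0 = 5 − 0 − 4 = 1; torsion from ∂_1 factors > 1: none. So H_0 = Z.
H_1: b_1 = 6 − 4 − 0 = 2; torsion from ∂_2 factors > 1: none. So H_1 = Z^2.

H_0 = Z,  H_1 = Z^2.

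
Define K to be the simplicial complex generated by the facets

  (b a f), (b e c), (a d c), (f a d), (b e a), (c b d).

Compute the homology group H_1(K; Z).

H_1 = Z.

Fix the vertex order a < b < c < d < e < f and write every simplex with vertices in increasing order. Then dim K = 2 and the simplices of K are:

  0-simplices (6): a, b, c, d, e, f
  1-simplices (12): ab, ac, ad, ae, af, bc, bd, be, bf, cd, ce, df
  2-simplices (6): abe, abf, acd, adf, bcd, bce

Hence C_0 ≅ Z^6, C_1 ≅ Z^12, C_2 ≅ Z^6.

Boundary ∂_1: C_1 → C_0 is given by ∂[p,q] = [q] − [p].
The 6×12 boundary matrix has rank 5 and Smith normal form diag(1,1,1,1,1).

The boundary map ∂_2: C_2 → C_1 maps a triangle to the signed sum of its edges. For instance
  ∂abe = be − ae + ab,
  ∂adf = df − af + ad.
This gives a 12×6 integer matrix of rank 6; reducing to Smith normal form yields diagonal entries (1,1,1,1,1,1).

Now H_k = ker ∂_k / im ∂_{k+1}, so:

  H_1: rank ker ∂_1 − rank ∂_2 = (12 − 5) − 6 = 1, and the invariant factors of ∂_2 are all 1, so H_1 ≅ Z.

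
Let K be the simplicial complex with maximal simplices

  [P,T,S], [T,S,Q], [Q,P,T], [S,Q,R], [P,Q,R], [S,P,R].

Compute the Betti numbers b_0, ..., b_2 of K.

Fix the vertex order P < Q < R < S < T and write every simplex with vertices in increasing order. Then dim K = 2 and the simplices of K are:

  0-simplices (5): P, Q, R, S, T
  1-simplices (9): PQ, PR, PS, PT, QR, QS, QT, RS, ST
  2-simplices (6): PQR, PQT, PRS, PST, QRS, QST

giving chain groups C_0 ≅ Z^5, C_1 ≅ Z^9, C_2 ≅ Z^6.

∂_1: C_1 → C_0 is given by ∂[p,q] = [q] − [p].
The resulting 5×9 matrix has rank 4, and its Smith normal form has invariant factors (1,1,1,1).

∂_2: C_2 → C_1 maps a triangle to the signed sum of its edges. For instance
  ∂PQT = QT − PT + PQ,
  ∂PRS = RS − PS + PR.
As a 9×6 matrix over Z this has rank 5, with invariant factors (1,1,1,1,1).

From H_k ≅ ker(∂_k) / im(∂_{k+1}) we obtain:

  H_0: rank C_0 − rank ∂_1 = 5 − 4 = 1, and the invariant factors of ∂_1 are all 1, so H_0 ≅ Z.
  H_1: rank ker ∂_1 − rank ∂_2 = (9 − 4) − 5 = 0, and the invariant factors of ∂_2 are all 1, so H_1 ≅ 0.
  H_2: rank ker ∂_2 − rank ∂_3 = (6 − 5) − 0 = 1, and there is no ∂_3, so H_2 ≅ Z.

As a check, the Euler characteristic is 5 − 9 + 6 = 2, which agrees with 1 − 0 + 1 = 2.

Hence the Betti numbers are b_0 = 1, b_1 = 0, b_2 = 1.

b_0 = 1, b_1 = 0, b_2 = 1.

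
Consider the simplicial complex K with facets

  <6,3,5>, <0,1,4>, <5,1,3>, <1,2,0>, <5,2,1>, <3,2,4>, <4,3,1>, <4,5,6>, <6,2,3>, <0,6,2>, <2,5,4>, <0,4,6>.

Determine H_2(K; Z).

We work with the vertex ordering 0 < 1 < 2 < 3 < 4 < 5 < 6. The simplices of K, each written with vertices in increasing order, are:

  0-simplices (7): [0], [1], [2], [3], [4], [5], [6]
  1-simplices (18): [0,1], [0,2], [0,4], [0,6], [1,2], [1,3], [1,4], [1,5], [2,3], [2,4], [2,5], [2,6], [3,4], [3,5], [3,6], [4,5], [4,6], [5,6]
  2-simplices (12): [0,1,2], [0,1,4], [0,2,6], [0,4,6], [1,2,5], [1,3,4], [1,3,5], [2,3,4], [2,3,6], [2,4,5], [3,5,6], [4,5,6]

giving chain groups C_0 ≅ Z^7, C_1 ≅ Z^18, C_2 ≅ Z^12.

∂_1: C_1 → C_0 maps an edge to its endpoints' difference, ∂[p,q] = q − p. For instance
  ∂[1,3] = [3] − [1].
As a 7×18 matrix over Z this has rank 6, with invariant factors (1,1,1,1,1,1).

The boundary map ∂_2: C_2 → C_1 sends each 2-simplex [p,q,r] to [q,r] − [p,r] + [p,q]. For instance
  ∂[0,2,6] = [2,6] − [0,6] + [0,2],
  ∂[2,4,5] = [4,5] − [2,5] + [2,4].
As a 18×12 matrix over Z this has rank 12, with invariant factors (1,1,1,1,1,1,1,1,1,1,1,2).

Computing H_k = (kernel of ∂_k) / (image of ∂_{k+1}):

  H_2: rank ker ∂_2 − rank ∂_3 = (12 − 12) − 0 = 0, and there is no ∂_3, so H_2 ≅ 0.

H_2 = 0.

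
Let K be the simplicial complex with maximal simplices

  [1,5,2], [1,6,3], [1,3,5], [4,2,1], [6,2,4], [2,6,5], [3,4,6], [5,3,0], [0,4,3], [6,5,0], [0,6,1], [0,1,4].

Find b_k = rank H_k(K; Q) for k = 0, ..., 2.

We work with the vertex ordering 0 < 1 < 2 < 3 < 4 < 5 < 6. The simplices of K, each written with vertices in increasing order, are:

  0-simplices (7): [0], [1], [2], [3], [4], [5], [6]
  1-simplices (18): [0,1], [0,3], [0,4], [0,5], [0,6], [1,2], [1,3], [1,4], [1,5], [1,6], [2,4], [2,5], [2,6], [3,4], [3,5], [3,6], [4,6], [5,6]
  2-simplices (12): [0,1,4], [0,1,6], [0,3,4], [0,3,5], [0,5,6], [1,2,4], [1,2,5], [1,3,5], [1,3,6], [2,4,6], [2,5,6], [3,4,6]

so the chain groups are C_0 ≅ Z^7, C_1 ≅ Z^18, C_2 ≅ Z^12.

Boundary ∂_1: C_1 → C_0 is given by ∂[p,q] = [q] − [p]. For instance
  ∂[1,3] = [3] − [1].
As a 7×18 matrix over Z this has rank 6, with invariant factors (1,1,1,1,1,1).

∂_2: C_2 → C_1 sends each 2-simplex [p,q,r] to [q,r] − [p,r] + [p,q]. For instance
  ∂[0,1,6] = [1,6] − [0,6] + [0,1],
  ∂[0,5,6] = [5,6] − [0,6] + [0,5].
This gives a 18×12 integer matrix of rank 12; reducing to Smith normal form yields diagonal entries (1,1,1,1,1,1,1,1,1,1,1,2).

From H_k ≅ ker(∂_k) / im(∂_{k+1}) we obtain:

  H_0: rank C_0 − rank ∂_1 = 7 − 6 = 1, and the invariant factors of ∂_1 are all 1, so H_0 ≅ Z.
  H_1: rank ker ∂_1 − rank ∂_2 = (18 − 6) − 12 = 0, and ∂_2 has invariant factor 2 > 1, so H_1 ≅ Z/2.
  H_2: rank ker ∂_2 − rank ∂_3 = (12 − 12) − 0 = 0, and there is no ∂_3, so H_2 ≅ 0.

(K is a triangulation of the real projective plane RP^2.)

Hence the Betti numbers are b_0 = 1, b_1 = 0, b_2 = 0.

b_0 = 1, b_1 = 0, b_2 = 0.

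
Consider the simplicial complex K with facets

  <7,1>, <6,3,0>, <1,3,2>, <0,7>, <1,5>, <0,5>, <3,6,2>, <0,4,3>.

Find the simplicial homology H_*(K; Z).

H_0 = Z,  H_1 = Z^2,  H_2 = 0.

Order the vertices as 0 < 1 < 2 < 3 < 4 < 5 < 6 < 7. Listing each simplex with vertices in this order, K has dimension 2 with simplices:

  0-simplices (8): [0], [1], [2], [3], [4], [5], [6], [7]
  1-simplices (13): [0,3], [0,4], [0,5], [0,6], [0,7], [1,2], [1,3], [1,5], [1,7], [2,3], [2,6], [3,4], [3,6]
  2-simplices (4): [0,3,4], [0,3,6], [1,2,3], [2,3,6]

so the chain groups are C_0 ≅ Z^8, C_1 ≅ Z^13, C_2 ≅ Z^4.

Boundary ∂_1: C_1 → C_0 maps an edge to its endpoints' difference, ∂[p,q] = q − p. For instance
  ∂[1,7] = [7] − [1].
The resulting 8×13 matrix has rank 7, and its Smith normal form has invariant factors (1,1,1,1,1,1,1).

The boundary map ∂_2: C_2 → C_1 maps a triangle to the signed sum of its edges. For instance
  ∂[2,3,6] = [3,6] − [2,6] + [2,3],
  ∂[1,2,3] = [2,3] − [1,3] + [1,2].
The resulting 13×4 matrix has rank 4, and its Smith normal form has invariant factors (1,1,1,1).

Now H_k = ker ∂_k / im ∂_{k+1}, so:

  H_0: rank C_0 − rank ∂_1 = 8 − 7 = 1, and the invariant factors of ∂_1 are all 1, so H_0 ≅ Z.
  H_1: rank ker ∂_1 − rank ∂_2 = (13 − 7) − 4 = 2, and the invariant factors of ∂_2 are all 1, so H_1 ≅ Z^2.
  H_2: rank ker ∂_2 − rank ∂_3 = (4 − 4) − 0 = 0, and there is no ∂_3, so H_2 ≅ 0.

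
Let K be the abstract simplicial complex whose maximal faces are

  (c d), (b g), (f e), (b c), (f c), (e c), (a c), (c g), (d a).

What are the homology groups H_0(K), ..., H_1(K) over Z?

Fix the vertex order a < b < c < d < e < f < g and write every simplex with vertices in increasing order. Then dim K = 1 and the simplices of K are:

  0-simplices (7): a, b, c, d, e, f, g
  1-simplices (9): ac, ad, bc, bg, cd, ce, cf, cg, ef

giving chain groups C_0 ≅ Z^7, C_1 ≅ Z^9.

∂_1: C_1 → C_0 maps an edge to its endpoints' difference, ∂[p,q] = q − p. For instance
  ∂ef = f − e.
The 7×9 boundary matrix has rank 6 and Smith normal form diag(1,1,1,1,1,1).

Now H_k = ker ∂_k / im ∂_{k+1}, so:

  H_0: rank C_0 − rank ∂_1 = 7 − 6 = 1, and the invariant factors of ∂_1 are all 1, so H_0 ≅ Z.
  H_1: rank ker ∂_1 − rank ∂_2 = (9 − 6) − 0 = 3, and there is no ∂_2, so H_1 ≅ Z^3.

As a check, the Euler characteristic is 7 − 9 = -2, which agrees with 1 − 3 = -2.

H_0 = Z,  H_1 = Z^3.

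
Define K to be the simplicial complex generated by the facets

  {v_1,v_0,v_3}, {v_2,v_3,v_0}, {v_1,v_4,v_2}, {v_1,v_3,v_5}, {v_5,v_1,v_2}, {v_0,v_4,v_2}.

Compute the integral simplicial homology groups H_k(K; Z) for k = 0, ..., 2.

Fix the vertex order v_0 < v_1 < v_2 < v_3 < v_4 < v_5 and write every simplex with vertices in increasing order. Then dim K = 2 and the simplices of K are:

  0-simplices (6): [v_0], [v_1], [v_2], [v_3], [v_4], [v_5]
  1-simplices (12): [v_0,v_1], [v_0,v_2], [v_0,v_3], [v_0,v_4], [v_1,v_2], [v_1,v_3], [v_1,v_4], [v_1,v_5], [v_2,v_3], [v_2,v_4], [v_2,v_5], [v_3,v_5]
  2-simplices (6): [v_0,v_1,v_3], [v_0,v_2,v_3], [v_0,v_2,v_4], [v_1,v_2,v_4], [v_1,v_2,v_5], [v_1,v_3,v_5]

giving chain groups C_0 ≅ Z^6, C_1 ≅ Z^12, C_2 ≅ Z^6.

∂_1: C_1 → C_0 maps an edge to its endpoints' difference, ∂[p,q] = q − p.
As a 6×12 matrix over Z this has rank 5, with invariant factors (1,1,1,1,1).

Boundary ∂_2: C_2 → C_1 maps a triangle to the signed sum of its edges. For instance
  ∂[v_1,v_3,v_5] = [v_3,v_5] − [v_1,v_5] + [v_1,v_3],
  ∂[v_0,v_2,v_4] = [v_2,v_4] − [v_0,v_4] + [v_0,v_2].
This gives a 12×6 integer matrix of rank 6; reducing to Smith normal form yields diagonal entries (1,1,1,1,1,1).

Now H_k = ker ∂_k / im ∂_{k+1}, so:

  H_0: rank C_0 − rank ∂_1 = 6 − 5 = 1, and the invariant factors of ∂_1 are all 1, so H_0 = Z.
  H_1: rank ker ∂_1 − rank ∂_2 = (12 − 5) − 6 = 1, and the invariant factors of ∂_2 are all 1, so H_1 = Z.
  H_2: rank ker ∂_2 − rank ∂_3 = (6 − 6) − 0 = 0, and there is no ∂_3, so H_2 = 0.

H_0 ≅ Z,  H_1 ≅ Z,  H_2 = 0.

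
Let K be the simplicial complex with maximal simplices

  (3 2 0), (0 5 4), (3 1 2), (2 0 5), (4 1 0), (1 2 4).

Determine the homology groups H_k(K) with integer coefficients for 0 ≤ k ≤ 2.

H_0 = Z,  H_1 = Z,  H_2 = 0.

Fix the vertex order 0 < 1 < 2 < 3 < 4 < 5 and write every simplex with vertices in increasing order. Then dim K = 2 and the simplices of K are:

  0-simplices (6): [0], [1], [2], [3], [4], [5]
  1-simplices (12): [0,1], [0,2], [0,3], [0,4], [0,5], [1,2], [1,3], [1,4], [2,3], [2,4], [2,5], [4,5]
  2-simplices (6): [0,1,4], [0,2,3], [0,2,5], [0,4,5], [1,2,3], [1,2,4]

so the chain groups are C_0 ≅ Z^6, C_1 ≅ Z^12, C_2 ≅ Z^6.

The boundary map ∂_1: C_1 → C_0 sends each edge [p,q] (with p < q) to q − p. For instance
  ∂[0,3] = [3] − [0].
The 6×12 boundary matrix has rank 5 and Smith normal form diag(1,1,1,1,1).

The boundary map ∂_2: C_2 → C_1 maps a triangle to the signed sum of its edges. For instance
  ∂[0,2,3] = [2,3] − [0,3] + [0,2],
  ∂[1,2,4] = [2,4] − [1,4] + [1,2].
As a 12×6 matrix over Z this has rank 6, with invariant factors (1,1,1,1,1,1).

Computing H_k = (kernel of ∂_k) / (image of ∂_{k+1}):

  H_0: rank C_0 − rank ∂_1 = 6 − 5 = 1, and the invariant factors of ∂_1 are all 1, so H_0 = Z.
  H_1: rank ker ∂_1 − rank ∂_2 = (12 − 5) − 6 = 1, and the invariant factors of ∂_2 are all 1, so H_1 = Z.
  H_2: rank ker ∂_2 − rank ∂_3 = (6 − 6) − 0 = 0, and there is no ∂_3, so H_2 = 0.

As a check, the Euler characteristic is 6 − 12 + 6 = 0, which agrees with 1 − 1 + 0 = 0.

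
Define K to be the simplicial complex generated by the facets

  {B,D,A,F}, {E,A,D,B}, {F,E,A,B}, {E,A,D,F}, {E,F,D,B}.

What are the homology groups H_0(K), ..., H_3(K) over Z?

Take the total order A < B < D < E < F on the vertex set. Then K (dimension 3) consists of the simplices:

  0-simplices (5): A, B, D, E, F
  1-simplices (10): AB, AD, AE, AF, BD, BE, BF, DE, DF, EF
  2-simplices (10): ABD, ABE, ABF, ADE, ADF, AEF, BDE, BDF, BEF, DEF
  3-simplices (5): ABDE, ABDF, ABEF, ADEF, BDEF

so the chain groups are C_0 ≅ Z^5, C_1 ≅ Z^10, C_2 ≅ Z^10, C_3 ≅ Z^5.

The boundary map ∂_1: C_1 → C_0 is given by ∂[p,q] = [q] − [p]. For instance
  ∂EF = F − E.
The resulting 5×10 matrix has rank 4, and its Smith normal form has invariant factors (1,1,1,1).

The boundary map ∂_2: C_2 → C_1 maps a triangle to the signed sum of its edges. For instance
  ∂DEF = EF − DF + DE,
  ∂ADE = DE − AE + AD.
As a 10×10 matrix over Z this has rank 6, with invariant factors (1,1,1,1,1,1).

∂_3: C_3 → C_2 sends each 3-simplex σ to the alternating sum Σ_i (−1)^i (σ with its i-th vertex removed). For instance
  ∂ADEF = DEF − AEF + ADF − ADE,
  ∂ABDF = BDF − ADF + ABF − ABD.
The resulting 10×5 matrix has rank 4, and its Smith normal form has invariant factors (1,1,1,1).

From H_k ≅ ker(∂_k) / im(∂_{k+1}) we obtain:

  H_0: rank C_0 − rank ∂_1 = 5 − 4 = 1, and the invariant factors of ∂_1 are all 1, so H_0 ≅ Z.
  H_1: rank ker ∂_1 − rank ∂_2 = (10 − 4) − 6 = 0, and the invariant factors of ∂_2 are all 1, so H_1 ≅ 0.
  H_2: rank ker ∂_2 − rank ∂_3 = (10 − 6) − 4 = 0, and the invariant factors of ∂_3 are all 1, so H_2 ≅ 0.
  H_3: rank ker ∂_3 − rank ∂_4 = (5 − 4) − 0 = 1, and there is no ∂_4, so H_3 ≅ Z.

(K is a triangulation of the 3-sphere S^3.)

H_0 = Z,  H_1 = 0,  H_2 = 0,  H_3 = Z.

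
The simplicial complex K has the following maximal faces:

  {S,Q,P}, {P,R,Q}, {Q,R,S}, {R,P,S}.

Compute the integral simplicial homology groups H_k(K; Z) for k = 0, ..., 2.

H_0 ≅ Z,  H_1 = 0,  H_2 ≅ Z.

Order the vertices as P < Q < R < S. Listing each simplex with vertices in this order, K has dimension 2 with simplices:

  0-simplices (4): P, Q, R, S
  1-simplices (6): PQ, PR, PS, QR, QS, RS
  2-simplices (4): PQR, PQS, PRS, QRS

Hence C_0 ≅ Z^4, C_1 ≅ Z^6, C_2 ≅ Z^4.

The boundary map ∂_1: C_1 → C_0 sends each edge [p,q] (with p < q) to q − p. For instance
  ∂PS = S − P.
This gives a 4×6 integer matrix of rank 3; reducing to Smith normal form yields diagonal entries (1,1,1).

Boundary ∂_2: C_2 → C_1 acts by ∂[p,q,r] = [q,r] − [p,r] + [p,q]. For instance
  ∂PQR = QR − PR + PQ,
  ∂PQS = QS − PS + PQ.
As a 6×4 matrix over Z this has rank 3, with invariant factors (1,1,1).

Reading off H_k = ker ∂_k / im ∂_{k+1}:

  H_0: rank C_0 − rank ∂_1 = 4 − 3 = 1, and the invariant factors of ∂_1 are all 1, so H_0 ≅ Z.
  H_1: rank ker ∂_1 − rank ∂_2 = (6 − 3) − 3 = 0, and the invariant factors of ∂_2 are all 1, so H_1 ≅ 0.
  H_2: rank ker ∂_2 − rank ∂_3 = (4 − 3) − 0 = 1, and there is no ∂_3, so H_2 ≅ Z.

As a check, the Euler characteristic is 4 − 6 + 4 = 2, which agrees with 1 − 0 + 1 = 2.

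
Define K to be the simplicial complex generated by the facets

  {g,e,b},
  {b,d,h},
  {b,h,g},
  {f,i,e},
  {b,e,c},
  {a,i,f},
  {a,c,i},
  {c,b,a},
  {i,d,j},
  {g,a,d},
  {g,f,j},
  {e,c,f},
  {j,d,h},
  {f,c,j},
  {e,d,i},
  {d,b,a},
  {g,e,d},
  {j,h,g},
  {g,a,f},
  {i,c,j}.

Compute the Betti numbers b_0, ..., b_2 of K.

b_0 = 1, b_1 = 1, b_2 = 0.

Take the total order a < b < c < d < e < f < g < h < i < j on the vertex set. Then K (dimension 2) consists of the simplices:

  0-simplices (10): a, b, c, d, e, f, g, h, i, j
  1-simplices (30): ab, ac, ad, af, ag, ai, bc, bd, be, bg, bh, ce, cf, ci, cj, de, dg, dh, di, dj, ef, eg, ei, fg, fi, fj, gh, gj, hj, ij
  2-simplices (20): abc, abd, aci, adg, afg, afi, bce, bdh, beg, bgh, cef, cfj, cij, deg, dei, dhj, dij, efi, fgj, ghj

giving chain groups C_0 ≅ Z^10, C_1 ≅ Z^30, C_2 ≅ Z^20.

Boundary ∂_1: C_1 → C_0 maps an edge to its endpoints' difference, ∂[p,q] = q − p. For instance
  ∂ac = c − a.
As a 10×30 matrix over Z this has rank 9, with invariant factors (1,1,1,1,1,1,1,1,1).

The boundary map ∂_2: C_2 → C_1 sends each 2-simplex [p,q,r] to [q,r] − [p,r] + [p,q]. For instance
  ∂efi = fi − ei + ef,
  ∂adg = dg − ag + ad.
The resulting 30×20 matrix has rank 20, and its Smith normal form has invariant factors (1,1,1,1,1,1,1,1,1,1,1,1,1,1,1,1,1,1,1,2).

Computing H_k = (kernel of ∂_k) / (image of ∂_{k+1}):

  H_0: rank C_0 − rank ∂_1 = 10 − 9 = 1, and the invariant factors of ∂_1 are all 1, so H_0 = Z.
  H_1: rank ker ∂_1 − rank ∂_2 = (30 − 9) − 20 = 1, and ∂_2 has invariant factor 2 > 1, so H_1 = Z ⊕ Z/2Z.
  H_2: rank ker ∂_2 − rank ∂_3 = (20 − 20) − 0 = 0, and there is no ∂_3, so H_2 = 0.

(K is a triangulation of the Klein bottle.)

Hence the Betti numbers are b_0 = 1, b_1 = 1, b_2 = 0.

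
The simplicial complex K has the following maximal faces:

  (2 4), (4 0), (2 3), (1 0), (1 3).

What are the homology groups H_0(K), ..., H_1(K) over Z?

Order the vertices as 0 < 1 < 2 < 3 < 4. Listing each simplex with vertices in this order, K has dimension 1 with simplices:

  0-simplices (5): [0], [1], [2], [3], [4]
  1-simplices (5): [0,1], [0,4], [1,3], [2,3], [2,4]

so the chain groups are C_0 ≅ Z^5, C_1 ≅ Z^5.

The boundary map ∂_1: C_1 → C_0 sends each edge [p,q] (with p < q) to q − p.
This gives a 5×5 integer matrix of rank 4; reducing to Smith normal form yields diagonal entries (1,1,1,1).

Now H_k = ker ∂_k / im ∂_{k+1}, so:

  H_0: rank C_0 − rank ∂_1 = 5 − 4 = 1, and the invariant factors of ∂_1 are all 1, so H_0 = Z.
  H_1: rank ker ∂_1 − rank ∂_2 = (5 − 4) − 0 = 1, and there is no ∂_2, so H_1 = Z.

(K is a triangulation of the circle S^1.)

H_0 ≅ Z,  H_1 ≅ Z.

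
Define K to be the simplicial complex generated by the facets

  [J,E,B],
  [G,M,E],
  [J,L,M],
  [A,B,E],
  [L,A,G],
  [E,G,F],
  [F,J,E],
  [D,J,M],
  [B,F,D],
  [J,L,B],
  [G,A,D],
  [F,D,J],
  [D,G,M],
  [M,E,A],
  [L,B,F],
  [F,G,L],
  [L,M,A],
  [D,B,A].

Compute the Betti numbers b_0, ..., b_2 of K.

Take the total order A < B < D < E < F < G < J < L < M on the vertex set. Then K (dimension 2) consists of the simplices:

  0-simplices (9): A, B, D, E, F, G, J, L, M
  1-simplices (27): AB, AD, AE, AG, AL, AM, BD, BE, BF, BJ, BL, DF, DG, DJ, DM, EF, EG, EJ, EM, FG, FJ, FL, GL, GM, JL, JM, LM
  2-simplices (18): ABD, ABE, ADG, AEM, AGL, ALM, BDF, BEJ, BFL, BJL, DFJ, DGM, DJM, EFG, EFJ, EGM, FGL, JLM

giving chain groups C_0 ≅ Z^9, C_1 ≅ Z^27, C_2 ≅ Z^18.

The boundary map ∂_1: C_1 → C_0 sends each edge [p,q] (with p < q) to q − p. For instance
  ∂EF = F − E.
The resulting 9×27 matrix has rank 8, and its Smith normal form has invariant factors (1,1,1,1,1,1,1,1).

Boundary ∂_2: C_2 → C_1 maps a triangle to the signed sum of its edges. For instance
  ∂BDF = DF − BF + BD,
  ∂ABD = BD − AD + AB.
The resulting 27×18 matrix has rank 18, and its Smith normal form has invariant factors (1,1,1,1,1,1,1,1,1,1,1,1,1,1,1,1,1,2).

Now H_k = ker ∂_k / im ∂_{k+1}, so:

  H_0: rank C_0 − rank ∂_1 = 9 − 8 = 1, and the invariant factors of ∂_1 are all 1, so H_0 ≅ Z.
  H_1: rank ker ∂_1 − rank ∂_2 = (27 − 8) − 18 = 1, and ∂_2 has invariant factor 2 > 1, so H_1 ≅ Z ⊕ Z_2.
  H_2: rank ker ∂_2 − rank ∂_3 = (18 − 18) − 0 = 0, and there is no ∂_3, so H_2 ≅ 0.

(K is a triangulation of the Klein bottle.)

Hence the Betti numbers are b_0 = 1, b_1 = 1, b_2 = 0.

b_0 = 1, b_1 = 1, b_2 = 0.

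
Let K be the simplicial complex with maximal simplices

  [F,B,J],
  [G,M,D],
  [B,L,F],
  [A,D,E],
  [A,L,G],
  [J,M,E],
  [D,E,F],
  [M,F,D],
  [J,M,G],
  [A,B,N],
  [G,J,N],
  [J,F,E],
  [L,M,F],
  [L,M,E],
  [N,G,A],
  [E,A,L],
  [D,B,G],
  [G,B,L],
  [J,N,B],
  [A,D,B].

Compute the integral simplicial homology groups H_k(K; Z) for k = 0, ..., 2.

Take the total order A < B < D < E < F < G < J < L < M < N on the vertex set. Then K (dimension 2) consists of the simplices:

  0-simplices (10): A, B, D, E, F, G, J, L, M, N
  1-simplices (30): AB, AD, AE, AG, AL, AN, BD, BF, BG, BJ, BL, BN, DE, DF, DG, DM, EF, EJ, EL, EM, FJ, FL, FM, GJ, GL, GM, GN, JM, JN, LM
  2-simplices (20): ABD, ABN, ADE, AEL, AGL, AGN, BDG, BFJ, BFL, BGL, BJN, DEF, DFM, DGM, EFJ, EJM, ELM, FLM, GJM, GJN

so the chain groups are C_0 ≅ Z^10, C_1 ≅ Z^30, C_2 ≅ Z^20.

∂_1: C_1 → C_0 is given by ∂[p,q] = [q] − [p]. For instance
  ∂GN = N − G.
The 10×30 boundary matrix has rank 9 and Smith normal form diag(1,1,1,1,1,1,1,1,1).

Boundary ∂_2: C_2 → C_1 sends each 2-simplex [p,q,r] to [q,r] − [p,r] + [p,q]. For instance
  ∂BFL = FL − BL + BF,
  ∂GJM = JM − GM + GJ.
The 30×20 boundary matrix has rank 20 and Smith normal form diag(1,1,1,1,1,1,1,1,1,1,1,1,1,1,1,1,1,1,1,2).

Reading off H_k = ker ∂_k / im ∂_{k+1}:

  H_0: rank C_0 − rank ∂_1 = 10 − 9 = 1, and the invariant factors of ∂_1 are all 1, so H_0 ≅ Z.
  H_1: rank ker ∂_1 − rank ∂_2 = (30 − 9) − 20 = 1, and ∂_2 has invariant factor 2 > 1, so H_1 ≅ Z ⊕ Z/2.
  H_2: rank ker ∂_2 − rank ∂_3 = (20 − 20) − 0 = 0, and there is no ∂_3, so H_2 ≅ 0.

H_0 = Z,  H_1 = Z ⊕ Z/2,  H_2 = 0.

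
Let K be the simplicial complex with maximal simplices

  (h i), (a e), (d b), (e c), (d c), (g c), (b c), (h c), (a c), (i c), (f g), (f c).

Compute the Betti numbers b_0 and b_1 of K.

We work with the vertex ordering a < b < c < d < e < f < g < h < i. The simplices of K, each written with vertices in increasing order, are:

  0-simplices (9): a, b, c, d, e, f, g, h, i
  1-simplices (12): ac, ae, bc, bd, cd, ce, cf, cg, ch, ci, fg, hi

Hence C_0 ≅ Z^9, C_1 ≅ Z^12.

∂_1: C_1 → C_0 maps an edge to its endpoints' difference, ∂[p,q] = q − p. For instance
  ∂bc = c − b.
The resulting 9×12 matrix has rank 8, and its Smith normal form has invariant factors (1,1,1,1,1,1,1,1).

Computing H_k = (kernel of ∂_k) / (image of ∂_{k+1}):

  H_0: rank C_0 − rank ∂_1 = 9 − 8 = 1, and the invariant factors of ∂_1 are all 1, so H_0 = Z.
  H_1: rank ker ∂_1 − rank ∂_2 = (12 − 8) − 0 = 4, and there is no ∂_2, so H_1 = Z^4.

Hence the Betti numbers are b_0 = 1, b_1 = 4.

b_0 = 1, b_1 = 4.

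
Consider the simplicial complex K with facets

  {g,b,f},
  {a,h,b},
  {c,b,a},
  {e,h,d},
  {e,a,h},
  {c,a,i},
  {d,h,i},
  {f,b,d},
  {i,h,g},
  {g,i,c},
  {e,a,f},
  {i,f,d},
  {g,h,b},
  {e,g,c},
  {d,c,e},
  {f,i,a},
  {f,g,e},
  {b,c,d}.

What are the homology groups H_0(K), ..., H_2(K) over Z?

Take the total order a < b < c < d < e < f < g < h < i on the vertex set. Then K (dimension 2) consists of the simplices:

  0-simplices (9): a, b, c, d, e, f, g, h, i
  1-simplices (27): ab, ac, ae, af, ah, ai, bc, bd, bf, bg, bh, cd, ce, cg, ci, de, df, dh, di, ef, eg, eh, fg, fi, gh, gi, hi
  2-simplices (18): abc, abh, aci, aef, aeh, afi, bcd, bdf, bfg, bgh, cde, ceg, cgi, deh, dfi, dhi, efg, ghi

Hence C_0 ≅ Z^9, C_1 ≅ Z^27, C_2 ≅ Z^18.

∂_1: C_1 → C_0 is given by ∂[p,q] = [q] − [p]. For instance
  ∂ci = i − c.
This gives a 9×27 integer matrix of rank 8; reducing to Smith normal form yields diagonal entries (1,1,1,1,1,1,1,1).

Boundary ∂_2: C_2 → C_1 acts by ∂[p,q,r] = [q,r] − [p,r] + [p,q]. For instance
  ∂ghi = hi − gi + gh,
  ∂afi = fi − ai + af.
The resulting 27×18 matrix has rank 17, and its Smith normal form has invariant factors (1,1,1,1,1,1,1,1,1,1,1,1,1,1,1,1,1).

Reading off H_k = ker ∂_k / im ∂_{k+1}:

  H_0: rank C_0 − rank ∂_1 = 9 − 8 = 1, and the invariant factors of ∂_1 are all 1, so H_0 = Z.
  H_1: rank ker ∂_1 − rank ∂_2 = (27 − 8) − 17 = 2, and the invariant factors of ∂_2 are all 1, so H_1 = Z^2.
  H_2: rank ker ∂_2 − rank ∂_3 = (18 − 17) − 0 = 1, and there is no ∂_3, so H_2 = Z.

As a check, the Euler characteristic is 9 − 27 + 18 = 0, which agrees with 1 − 2 + 1 = 0.
(K is a triangulation of the torus T^2.)

H_0 = Z,  H_1 = Z^2,  H_2 = Z.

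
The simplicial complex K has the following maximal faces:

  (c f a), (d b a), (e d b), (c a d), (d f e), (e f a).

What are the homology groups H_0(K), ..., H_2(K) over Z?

Fix the vertex order a < b < c < d < e < f and write every simplex with vertices in increasing order. Then dim K = 2 and the simplices of K are:

  0-simplices (6): a, b, c, d, e, f
  1-simplices (12): ab, ac, ad, ae, af, bd, be, cd, cf, de, df, ef
  2-simplices (6): abd, acd, acf, aef, bde, def

giving chain groups C_0 ≅ Z^6, C_1 ≅ Z^12, C_2 ≅ Z^6.

Boundary ∂_1: C_1 → C_0 is given by ∂[p,q] = [q] − [p]. For instance
  ∂ef = f − e.
As a 6×12 matrix over Z this has rank 5, with invariant factors (1,1,1,1,1).

Boundary ∂_2: C_2 → C_1 maps a triangle to the signed sum of its edges. For instance
  ∂abd = bd − ad + ab,
  ∂bde = de − be + bd.
As a 12×6 matrix over Z this has rank 6, with invariant factors (1,1,1,1,1,1).

Now H_k = ker ∂_k / im ∂_{k+1}, so:

  H_0: rank C_0 − rank ∂_1 = 6 − 5 = 1, and the invariant factors of ∂_1 are all 1, so H_0 ≅ Z.
  H_1: rank ker ∂_1 − rank ∂_2 = (12 − 5) − 6 = 1, and the invariant factors of ∂_2 are all 1, so H_1 ≅ Z.
  H_2: rank ker ∂_2 − rank ∂_3 = (6 − 6) − 0 = 0, and there is no ∂_3, so H_2 ≅ 0.

(K is a triangulation of the cylinder S^1 x I.)

H_0 ≅ Z,  H_1 ≅ Z,  H_2 = 0.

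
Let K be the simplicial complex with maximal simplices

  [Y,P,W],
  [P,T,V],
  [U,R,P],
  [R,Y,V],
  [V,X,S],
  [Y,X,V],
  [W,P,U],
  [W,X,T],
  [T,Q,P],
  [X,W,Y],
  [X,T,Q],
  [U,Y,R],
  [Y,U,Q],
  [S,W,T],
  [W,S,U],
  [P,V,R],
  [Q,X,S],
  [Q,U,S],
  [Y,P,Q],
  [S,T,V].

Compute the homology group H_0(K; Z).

Fix the vertex order P < Q < R < S < T < U < V < W < X < Y and write every simplex with vertices in increasing order. Then dim K = 2 and the simplices of K are:

  0-simplices (10): P, Q, R, S, T, U, V, W, X, Y
  1-simplices (30): PQ, PR, PT, PU, PV, PW, PY, QS, QT, QU, QX, QY, RU, RV, RY, ST, SU, SV, SW, SX, TV, TW, TX, UW, UY, VX, VY, WX, WY, XY
  2-simplices (20): PQT, PQY, PRU, PRV, PTV, PUW, PWY, QSU, QSX, QTX, QUY, RUY, RVY, STV, STW, SUW, SVX, TWX, VXY, WXY

giving chain groups C_0 ≅ Z^10, C_1 ≅ Z^30, C_2 ≅ Z^20.

The boundary map ∂_1: C_1 → C_0 is given by ∂[p,q] = [q] − [p]. For instance
  ∂RU = U − R.
As a 10×30 matrix over Z this has rank 9, with invariant factors (1,1,1,1,1,1,1,1,1).

Boundary ∂_2: C_2 → C_1 maps a triangle to the signed sum of its edges. For instance
  ∂TWX = WX − TX + TW,
  ∂QTX = TX − QX + QT.
This gives a 30×20 integer matrix of rank 20; reducing to Smith normal form yields diagonal entries (1,1,1,1,1,1,1,1,1,1,1,1,1,1,1,1,1,1,1,2).

Computing H_k = (kernel of ∂_k) / (image of ∂_{k+1}):

  H_0: rank C_0 − rank ∂_1 = 10 − 9 = 1, and the invariant factors of ∂_1 are all 1, so H_0 ≅ Z.

H_0 = Z.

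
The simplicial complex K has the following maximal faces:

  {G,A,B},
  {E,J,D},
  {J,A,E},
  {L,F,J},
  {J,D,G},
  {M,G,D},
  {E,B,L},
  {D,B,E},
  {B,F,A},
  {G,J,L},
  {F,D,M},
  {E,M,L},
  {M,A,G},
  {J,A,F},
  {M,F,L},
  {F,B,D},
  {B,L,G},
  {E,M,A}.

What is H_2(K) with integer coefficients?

Take the total order A < B < D < E < F < G < J < L < M on the vertex set. Then K (dimension 2) consists of the simplices:

  0-simplices (9): A, B, D, E, F, G, J, L, M
  1-simplices (27): AB, AE, AF, AG, AJ, AM, BD, BE, BF, BG, BL, DE, DF, DG, DJ, DM, EJ, EL, EM, FJ, FL, FM, GJ, GL, GM, JL, LM
  2-simplices (18): ABF, ABG, AEJ, AEM, AFJ, AGM, BDE, BDF, BEL, BGL, DEJ, DFM, DGJ, DGM, ELM, FJL, FLM, GJL

giving chain groups C_0 ≅ Z^9, C_1 ≅ Z^27, C_2 ≅ Z^18.

The boundary map ∂_1: C_1 → C_0 sends each edge [p,q] (with p < q) to q − p.
The resulting 9×27 matrix has rank 8, and its Smith normal form has invariant factors (1,1,1,1,1,1,1,1).

Boundary ∂_2: C_2 → C_1 sends each 2-simplex [p,q,r] to [q,r] − [p,r] + [p,q]. For instance
  ∂AFJ = FJ − AJ + AF,
  ∂AEJ = EJ − AJ + AE.
This gives a 27×18 integer matrix of rank 17; reducing to Smith normal form yields diagonal entries (1,1,1,1,1,1,1,1,1,1,1,1,1,1,1,1,1).

Reading off H_k = ker ∂_k / im ∂_{k+1}:

  H_2: rank ker ∂_2 − rank ∂_3 = (18 − 17) − 0 = 1, and there is no ∂_3, so H_2 ≅ Z.

H_2 ≅ Z.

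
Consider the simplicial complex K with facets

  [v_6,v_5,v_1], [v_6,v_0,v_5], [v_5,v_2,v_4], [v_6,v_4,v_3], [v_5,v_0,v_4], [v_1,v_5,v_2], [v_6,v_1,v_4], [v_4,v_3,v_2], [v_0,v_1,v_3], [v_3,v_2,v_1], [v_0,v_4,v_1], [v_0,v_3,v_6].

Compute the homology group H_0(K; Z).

Take the total order v_0 < v_1 < v_2 < v_3 < v_4 < v_5 < v_6 on the vertex set. Then K (dimension 2) consists of the simplices:

  0-simplices (7): [v_0], [v_1], [v_2], [v_3], [v_4], [v_5], [v_6]
  1-simplices (18): (18 of them)
  2-simplices (12): (12 of them)

giving chain groups C_0 ≅ Z^7, C_1 ≅ Z^18, C_2 ≅ Z^12.

Boundary ∂_1: C_1 → C_0 maps an edge to its endpoints' difference, ∂[p,q] = q − p. For instance
  ∂[v_4,v_6] = [v_6] − [v_4].
The resulting 7×18 matrix has rank 6, and its Smith normal form has invariant factors (1,1,1,1,1,1).

The boundary map ∂_2: C_2 → C_1 maps a triangle to the signed sum of its edges. For instance
  ∂[v_1,v_5,v_6] = [v_5,v_6] − [v_1,v_6] + [v_1,v_5],
  ∂[v_0,v_5,v_6] = [v_5,v_6] − [v_0,v_6] + [v_0,v_5].
As a 18×12 matrix over Z this has rank 12, with invariant factors (1,1,1,1,1,1,1,1,1,1,1,2).

Computing H_k = (kernel of ∂_k) / (image of ∂_{k+1}):

  H_0: rank C_0 − rank ∂_1 = 7 − 6 = 1, and the invariant factors of ∂_1 are all 1, so H_0 ≅ Z.

(K is a triangulation of the real projective plane RP^2.)

H_0 ≅ Z.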